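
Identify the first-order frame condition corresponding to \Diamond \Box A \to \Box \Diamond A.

Suppose ◇□A→□◇A is valid. Take Rxy, Rxz and set V(A)={w : Ryw}. Then □A at y so ◇□A at x, so □◇A at x, so ◇A at z, giving w with Rzw and Ryw.
The converse is a direct semantic check.
So the correspondent is convergence.

Convergence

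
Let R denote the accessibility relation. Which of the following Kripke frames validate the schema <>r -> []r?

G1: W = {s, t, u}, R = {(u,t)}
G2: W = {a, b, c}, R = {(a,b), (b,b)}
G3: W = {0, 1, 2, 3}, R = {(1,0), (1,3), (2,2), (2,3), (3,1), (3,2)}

Frame correspondent (Sahlqvist): forall x forall y forall z (Rxy & Rxz -> y = z) — i.e. partial functionality.
G1: holds.
G2: holds.
G3: fails — 1 sees both 0 and 3.
Valid on: G1, G2.

G1, G2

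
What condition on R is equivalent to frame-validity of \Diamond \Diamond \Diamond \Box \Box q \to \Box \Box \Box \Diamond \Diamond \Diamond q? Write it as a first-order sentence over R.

\forall x \forall y \forall z ((x R^3 y \wedge x R^3 z) \to \exists w (y R^2 w \wedge z R^3 w))

This is a Sahlqvist (Geach-type) schema ◇^3□^2q → □^3◇^3q.
Minimal-valuation argument: fix x; take any y with xR^3y and any z with xR^3z. Set V(q) to the set of worlds R-reachable from y in exactly 2 steps. Then □^2q holds at y, so the antecedent holds at x; validity forces ◇^3q at z, giving a w with zR^3w and yR^2w.
First-order correspondent: \forall x \forall y \forall z ((x R^3 y \wedge x R^3 z) \to \exists w (y R^2 w \wedge z R^3 w)).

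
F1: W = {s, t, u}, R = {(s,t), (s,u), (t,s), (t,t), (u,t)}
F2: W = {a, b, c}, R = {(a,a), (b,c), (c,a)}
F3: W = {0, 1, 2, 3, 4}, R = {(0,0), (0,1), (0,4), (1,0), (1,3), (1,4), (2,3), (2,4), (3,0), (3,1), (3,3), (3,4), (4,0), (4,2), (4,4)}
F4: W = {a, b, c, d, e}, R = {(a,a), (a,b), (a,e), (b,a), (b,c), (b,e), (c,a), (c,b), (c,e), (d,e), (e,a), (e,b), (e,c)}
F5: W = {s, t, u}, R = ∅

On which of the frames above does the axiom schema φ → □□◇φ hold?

Frame correspondent (Sahlqvist): ∀x ∀z (xR²z → ∃w (x = w ∧ zRw)) — i.e. a generalized confluence (Geach) condition.
F1: fails — sR²s but no w with s=w and sRw.
F2: fails — bR²a but no w with b=w and aRw.
F3: fails — 0R²2 but no w with 0=w and 2Rw.
F4: fails — bR²b but no w with b=w and bRw.
F5: holds.

F5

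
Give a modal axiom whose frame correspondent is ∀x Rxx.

The condition is reflexivity. The T schema □q → q defines it.
Suppose □q→q is valid. At any x set V(q)={w : Rxw}. Then □q holds at x, so q holds at x, i.e. Rxx.

□q → q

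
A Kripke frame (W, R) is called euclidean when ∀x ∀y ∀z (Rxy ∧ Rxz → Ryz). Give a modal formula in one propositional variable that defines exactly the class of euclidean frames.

A defining formula is ◇r → □◇r (the 5 axiom).
Suppose ◇r→□◇r is valid. Take Rxy, Rxz and set V(r)={y}. Then ◇r at x, so □◇r at x, so ◇r at z, so some w with Rzw has r; w=y, i.e. Rzy. By symmetry of the argument, Ryz.

◇r → □◇r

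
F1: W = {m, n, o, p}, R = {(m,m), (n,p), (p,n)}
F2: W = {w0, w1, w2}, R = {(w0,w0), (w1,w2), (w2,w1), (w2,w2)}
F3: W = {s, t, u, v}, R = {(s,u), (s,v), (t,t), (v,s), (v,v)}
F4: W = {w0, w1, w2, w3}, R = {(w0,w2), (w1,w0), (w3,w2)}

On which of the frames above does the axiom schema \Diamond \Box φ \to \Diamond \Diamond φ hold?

This is the axiom for a generalized confluence (Geach) condition; its first-order frame correspondent is \forall x \forall y (xRy \to \exists w (yRw \wedge x R^2 w)).
F1: ✓.
F2: ✓.
F3: fails — sRu but no w with uRw and sR²w.
F4: fails — w0Rw2 but no w with w2Rw and w0R²w.

F1, F2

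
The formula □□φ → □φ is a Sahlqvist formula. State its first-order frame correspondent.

Suppose □□φ→□φ is valid. Take Rxy and set V(φ)={w : xR²w}. Then □□φ at x, so □φ at x, so φ at y, i.e. ∃z(Rxz∧Rzy).
Conversely, on a frame with density the schema holds at every world under every valuation.
So the correspondent is density.

density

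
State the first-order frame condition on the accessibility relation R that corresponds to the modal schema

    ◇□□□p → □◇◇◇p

∀x ∀y ∀z ((xRy ∧ xRz) → ∃w (yR³w ∧ zR³w))

This is a Sahlqvist (Geach-type) schema ◇^1□^3p → □^1◇^3p.
First-order correspondent: ∀x ∀y ∀z ((xRy ∧ xRz) → ∃w (yR³w ∧ zR³w)).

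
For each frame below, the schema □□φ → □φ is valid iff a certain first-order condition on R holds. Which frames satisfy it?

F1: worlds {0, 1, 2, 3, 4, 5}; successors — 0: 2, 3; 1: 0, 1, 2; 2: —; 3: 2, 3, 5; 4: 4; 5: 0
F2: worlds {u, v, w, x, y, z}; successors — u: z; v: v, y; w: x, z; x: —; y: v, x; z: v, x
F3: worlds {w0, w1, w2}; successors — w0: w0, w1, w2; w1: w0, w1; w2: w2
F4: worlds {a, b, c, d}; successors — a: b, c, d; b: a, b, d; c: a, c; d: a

The schema corresponds to density: ∀x ∀y (Rxy → ∃z (Rxz ∧ Rzy)).
F1: fails — R50 but no z with R5z and Rz0.
F2: fails — Ruz but no t with Rut and Rtz.
F3: ✓.
F4: fails — Rda but no z with Rdz and Rza.

F3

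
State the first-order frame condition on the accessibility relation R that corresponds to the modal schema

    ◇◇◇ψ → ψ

This is a Sahlqvist (Geach-type) schema ◇^3□^0ψ → □^0◇^0ψ.
First-order correspondent: ∀x ∀y (xR³y → ∃w (y = w ∧ x = w)).

∀x ∀y (xR³y → ∃w (y = w ∧ x = w))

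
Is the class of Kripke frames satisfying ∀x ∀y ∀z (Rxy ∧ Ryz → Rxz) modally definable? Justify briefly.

This is a Sahlqvist condition; the 4 axiom □r → □□r defines it.
Suppose □r→□□r is valid. Take Rxy, Ryz and set V(r)={w : Rxw}. Then □r at x, so □□r at x, so □r at y, so r at z, i.e. Rxz.

Definable; □r → □□r defines it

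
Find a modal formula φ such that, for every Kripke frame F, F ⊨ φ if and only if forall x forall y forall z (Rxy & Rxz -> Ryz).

This is the Euclidean property; the standard corresponding axiom is 5: ◇r → □◇r.
Suppose ◇r→□◇r is valid. Take Rxy, Rxz and set V(r)={y}. Then ◇r at x, so □◇r at x, so ◇r at z, so some w with Rzw has r; w=y, i.e. Rzy. By symmetry of the argument, Ryz.

◇r → □◇r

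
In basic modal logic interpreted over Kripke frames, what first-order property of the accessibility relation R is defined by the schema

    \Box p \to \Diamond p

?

Seriality

Suppose □p→◇p is valid. At any x set V(p)=W. Then □p at x, so ◇p at x, so x has a successor.
Conversely, any frame satisfying \forall x \exists y Rxy validates the schema.
Frame condition: \forall x \exists y Rxy.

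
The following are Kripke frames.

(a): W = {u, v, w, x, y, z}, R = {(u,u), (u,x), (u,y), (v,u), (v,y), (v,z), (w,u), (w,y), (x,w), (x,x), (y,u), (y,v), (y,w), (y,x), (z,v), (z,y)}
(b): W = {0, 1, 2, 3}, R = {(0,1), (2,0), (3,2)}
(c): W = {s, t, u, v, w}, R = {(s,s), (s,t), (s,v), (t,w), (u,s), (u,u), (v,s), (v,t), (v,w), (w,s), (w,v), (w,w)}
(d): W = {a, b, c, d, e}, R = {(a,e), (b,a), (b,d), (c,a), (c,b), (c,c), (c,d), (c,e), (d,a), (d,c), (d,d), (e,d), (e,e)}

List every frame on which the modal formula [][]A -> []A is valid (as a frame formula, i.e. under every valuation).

(c), (d)

The schema corresponds to density: forall x forall y (Rxy -> exists z (Rxz & Rzy)).
(a): fails — Rvz but no t with Rvt and Rtz.
(b): fails — R01 but no z with R0z and Rz1.
(c): condition met.
(d): condition met.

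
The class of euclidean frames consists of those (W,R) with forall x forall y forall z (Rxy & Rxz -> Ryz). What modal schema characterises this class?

A defining formula is ◇ψ → □◇ψ (the 5 axiom).
Suppose ◇ψ→□◇ψ is valid. Take Rxy, Rxz and set V(ψ)={y}. Then ◇ψ at x, so □◇ψ at x, so ◇ψ at z, so some w with Rzw has ψ; w=y, i.e. Rzy. By symmetry of the argument, Ryz.

◇ψ → □◇ψ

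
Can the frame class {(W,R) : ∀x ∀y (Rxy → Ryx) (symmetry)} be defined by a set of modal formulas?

Yes: it is symmetry, defined by the B schema q → □◇q.

Yes — defined by q → □◇q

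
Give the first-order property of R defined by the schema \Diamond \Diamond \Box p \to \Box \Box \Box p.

This is a Sahlqvist (Geach-type) schema ◇^2□^1p → □^3◇^0p.
First-order correspondent: \forall x \forall y \forall z ((x R^2 y \wedge x R^3 z) \to \exists w (yRw \wedge z = w)).

\forall x \forall y \forall z ((x R^2 y \wedge x R^3 z) \to \exists w (yRw \wedge z = w))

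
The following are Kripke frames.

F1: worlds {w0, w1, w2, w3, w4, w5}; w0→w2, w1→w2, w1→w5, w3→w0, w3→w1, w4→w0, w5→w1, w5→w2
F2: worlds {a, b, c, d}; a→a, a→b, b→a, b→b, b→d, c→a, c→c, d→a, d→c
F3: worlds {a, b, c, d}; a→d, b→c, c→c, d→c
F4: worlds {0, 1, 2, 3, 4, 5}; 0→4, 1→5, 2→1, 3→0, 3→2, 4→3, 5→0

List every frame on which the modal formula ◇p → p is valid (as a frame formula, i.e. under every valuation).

none

This is the axiom for a generalized confluence (Geach) condition; its first-order frame correspondent is ∀x ∀y (xRy → ∃w (y = w ∧ x = w)).
F1: fails — w0Rw2 but w2 ≠ w0.
F2: fails — aRb but b ≠ a.
F3: fails — aRd but d ≠ a.
F4: fails — 0R4 but 4 ≠ 0.
Valid on no frame.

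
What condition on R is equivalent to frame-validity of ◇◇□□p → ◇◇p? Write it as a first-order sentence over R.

This is a Sahlqvist (Geach-type) schema ◇^2□^2p → □^0◇^2p.
First-order correspondent: ∀x ∀y (xR²y → ∃w (yR²w ∧ xR²w)).

∀x ∀y (xR²y → ∃w (yR²w ∧ xR²w))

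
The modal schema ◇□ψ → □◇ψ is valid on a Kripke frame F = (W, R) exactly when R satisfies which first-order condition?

convergence

This schema is the .2 axiom.
It corresponds to convergence: ∀x ∀y ∀z (Rxy ∧ Rxz → ∃w (Ryw ∧ Rzw)).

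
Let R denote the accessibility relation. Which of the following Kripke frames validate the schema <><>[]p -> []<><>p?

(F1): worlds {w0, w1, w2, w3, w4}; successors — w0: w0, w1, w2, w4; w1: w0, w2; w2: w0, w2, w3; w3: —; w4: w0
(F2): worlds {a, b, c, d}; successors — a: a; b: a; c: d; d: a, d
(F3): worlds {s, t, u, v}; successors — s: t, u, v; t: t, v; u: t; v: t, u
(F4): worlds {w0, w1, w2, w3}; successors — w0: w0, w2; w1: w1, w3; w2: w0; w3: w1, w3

This is the axiom for a generalized confluence (Geach) condition; its first-order frame correspondent is forall x forall y forall z ((x R^2 y & xRz) -> exists w (yRw & z R^2 w)).
(F1): fails — w0R²w3, w0Rw0 but no w with w3Rw and w0R²w.
(F2): satisfies the condition.
(F3): satisfies the condition.
(F4): satisfies the condition.
Valid on: (F2), (F3), (F4).

(F2), (F3), (F4)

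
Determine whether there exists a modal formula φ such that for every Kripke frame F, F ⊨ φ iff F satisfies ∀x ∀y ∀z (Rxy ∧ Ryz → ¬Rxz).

Any modally definable frame class is closed under surjective bounded morphisms.
The 5-cycle (worlds s,t,u,v,w with s→t→u→v→w→s) is intransitive. Mapping every world to a single reflexive point • is a surjective bounded morphism; the reflexive point is not intransitive (R••∧R•• but R••).
Hence intransitivity is not modally definable.

No — not modally definable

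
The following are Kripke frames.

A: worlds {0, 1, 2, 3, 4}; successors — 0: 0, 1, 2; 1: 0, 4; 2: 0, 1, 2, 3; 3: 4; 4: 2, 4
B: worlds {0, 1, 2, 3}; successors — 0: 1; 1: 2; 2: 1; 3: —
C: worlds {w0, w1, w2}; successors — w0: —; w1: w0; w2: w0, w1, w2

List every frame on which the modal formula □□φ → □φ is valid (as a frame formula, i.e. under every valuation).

A

Frame correspondent (Sahlqvist): ∀x ∀y (Rxy → ∃z (Rxz ∧ Rzy)) — i.e. density.
A: holds.
B: fails — R12 but no z with R1z and Rz2.
C: fails — Rw1w0 but no z with Rw1z and Rzw0.
Valid on: A.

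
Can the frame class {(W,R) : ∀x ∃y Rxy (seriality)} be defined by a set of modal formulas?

This is a Sahlqvist condition; the D axiom □p → ◇p defines it.
Suppose □p→◇p is valid. At any x set V(p)=W. Then □p at x, so ◇p at x, so x has a successor.

Yes — defined by □p → ◇p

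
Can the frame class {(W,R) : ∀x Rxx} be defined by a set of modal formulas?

Yes, by □p → p

The condition is reflexivity. A defining modal formula is □p → p.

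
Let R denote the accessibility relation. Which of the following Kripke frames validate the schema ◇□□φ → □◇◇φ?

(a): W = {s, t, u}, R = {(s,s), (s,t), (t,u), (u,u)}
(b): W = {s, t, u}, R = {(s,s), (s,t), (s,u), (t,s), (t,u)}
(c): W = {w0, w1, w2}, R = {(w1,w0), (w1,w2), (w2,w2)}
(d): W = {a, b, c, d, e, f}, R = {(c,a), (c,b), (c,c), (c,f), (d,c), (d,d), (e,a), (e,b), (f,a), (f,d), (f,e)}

Frame correspondent (Sahlqvist): ∀x ∀y ∀z ((xRy ∧ xRz) → ∃w (yR²w ∧ zR²w)) — i.e. a generalized confluence (Geach) condition.
(a): holds.
(b): fails — sRs, sRu but no w with sR²w and uR²w.
(c): fails — w1Rw0, w1Rw0 but no w with w0R²w and w0R²w.
(d): fails — cRa, cRa but no w with aR²w and aR²w.
Valid on: (a).

(a)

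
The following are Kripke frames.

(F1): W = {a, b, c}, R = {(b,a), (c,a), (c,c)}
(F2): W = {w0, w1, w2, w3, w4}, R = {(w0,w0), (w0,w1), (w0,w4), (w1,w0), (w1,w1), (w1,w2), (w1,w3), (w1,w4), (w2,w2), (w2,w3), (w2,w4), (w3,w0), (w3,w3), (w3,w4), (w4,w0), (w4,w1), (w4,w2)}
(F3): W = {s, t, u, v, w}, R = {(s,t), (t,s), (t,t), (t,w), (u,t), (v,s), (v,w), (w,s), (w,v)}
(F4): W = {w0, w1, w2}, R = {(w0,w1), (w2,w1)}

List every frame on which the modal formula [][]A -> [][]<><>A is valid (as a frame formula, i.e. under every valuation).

Frame correspondent (Sahlqvist): forall x forall z (x R^2 z -> exists w (x R^2 w & z R^2 w)) — i.e. a generalized confluence (Geach) condition.
(F1): fails — cR²a but no w with cR²w and aR²w.
(F2): condition met.
(F3): condition met.
(F4): condition met.

(F2), (F3), (F4)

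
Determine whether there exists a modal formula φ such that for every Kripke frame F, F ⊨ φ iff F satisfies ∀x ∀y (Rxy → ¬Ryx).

Any modally definable frame class is closed under surjective bounded morphisms.
The 3-cycle (worlds s,t,u with s→t→u→s) is asymmetric. Mapping every world to a single reflexive point • is a surjective bounded morphism, and the reflexive point is not asymmetric (R•• but asymmetry requires ¬R••).
So the class is not modally definable.

Not modally definable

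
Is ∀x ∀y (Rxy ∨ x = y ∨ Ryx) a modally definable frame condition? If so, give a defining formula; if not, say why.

Any modally definable frame class is closed under disjoint unions.
Take 3 disjoint single-world reflexive frames: each is trivially connected, but their disjoint union has 3 worlds with no edge between distinct components, so it is not connected.
So no modal formula (or set of formulas) defines exactly the connected frames.

No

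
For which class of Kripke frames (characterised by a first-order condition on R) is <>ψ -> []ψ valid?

Suppose ◇ψ→□ψ is valid. Take Rxy, Rxz and set V(ψ)={y}. Then ◇ψ at x, so □ψ at x, so ψ at z, i.e. z=y.

partial functionality: forall x forall y forall z (Rxy & Rxz -> y = z)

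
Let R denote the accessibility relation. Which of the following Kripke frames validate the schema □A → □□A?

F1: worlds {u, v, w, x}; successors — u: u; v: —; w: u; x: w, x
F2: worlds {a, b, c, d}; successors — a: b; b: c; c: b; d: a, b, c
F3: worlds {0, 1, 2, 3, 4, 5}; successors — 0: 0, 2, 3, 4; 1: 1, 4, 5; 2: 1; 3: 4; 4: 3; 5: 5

none

The schema corresponds to transitivity: ∀x ∀y ∀z (Rxy ∧ Ryz → Rxz).
F1: fails — Rxw and Rwu but not Rxu.
F2: fails — Rbc and Rcb but not Rbb.
F3: fails — R34 and R43 but not R33.
Valid on no frame.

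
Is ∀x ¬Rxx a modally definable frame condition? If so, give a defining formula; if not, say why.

No — not modally definable

Any modally definable frame class is closed under surjective bounded morphisms.
The 5-cycle (worlds a,b,c,d,e with a→b→c→d→e→a) is irreflexive, and the map sending every world to a single reflexive point • is a surjective bounded morphism (forth: every edge maps to (•,•); back: every world has a successor). So any modal formula valid on the 5-cycle is also valid on the reflexive point, which is not irreflexive.
So the class is not modally definable.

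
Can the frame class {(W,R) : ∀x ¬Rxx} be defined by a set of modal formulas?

Any modally definable frame class is closed under surjective bounded morphisms.
The 4-cycle (worlds 0,1,2,3 with 0→1→2→3→0) is irreflexive, and the map sending every world to a single reflexive point • is a surjective bounded morphism (forth: every edge maps to (•,•); back: every world has a successor). So any modal formula valid on the 4-cycle is also valid on the reflexive point, which is not irreflexive.
Hence irreflexivity is not modally definable.

No — not modally definable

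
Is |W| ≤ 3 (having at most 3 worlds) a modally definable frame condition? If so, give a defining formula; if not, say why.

Any modally definable frame class is closed under disjoint unions.
Any modal formula valid on each of 4 disjoint one-world frames is valid on their disjoint union (validity is preserved under disjoint unions). Each one-world frame has |W|=1≤3, but the union has |W|=4.
So no modal formula (or set of formulas) defines exactly the |W|≤3 frames.

Not definable by any modal formula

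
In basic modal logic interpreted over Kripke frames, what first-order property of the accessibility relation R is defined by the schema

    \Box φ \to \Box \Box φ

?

Suppose □φ→□□φ is valid. Take Rxy, Ryz and set V(φ)={w : Rxw}. Then □φ at x, so □□φ at x, so □φ at y, so φ at z, i.e. Rxz.
The converse is a direct semantic check.
Frame condition: \forall x \forall y \forall z (Rxy \wedge Ryz \to Rxz).

Transitivity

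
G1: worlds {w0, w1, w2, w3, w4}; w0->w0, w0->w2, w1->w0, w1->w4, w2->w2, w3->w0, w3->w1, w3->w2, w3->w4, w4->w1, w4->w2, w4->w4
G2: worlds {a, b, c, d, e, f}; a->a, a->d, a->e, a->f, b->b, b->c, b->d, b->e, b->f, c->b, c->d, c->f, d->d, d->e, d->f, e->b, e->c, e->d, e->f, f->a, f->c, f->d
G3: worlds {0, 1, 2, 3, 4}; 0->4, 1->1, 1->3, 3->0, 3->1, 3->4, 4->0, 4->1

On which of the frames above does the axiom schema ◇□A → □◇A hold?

Frame correspondent (Sahlqvist): ∀x ∀y ∀z (Rxy ∧ Rxz → ∃w (Ryw ∧ Rzw)) — i.e. convergence.
G1: fails — Rw3w1 and Rw3w2 but w1 and w2 have no common successor.
G2: satisfies the condition.
G3: fails — R34 and R30 but 4 and 0 have no common successor.

G2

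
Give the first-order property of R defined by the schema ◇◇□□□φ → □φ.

This is a Sahlqvist (Geach-type) schema ◇^2□^3φ → □^1◇^0φ.
First-order correspondent: ∀x ∀y ∀z ((xR²y ∧ xRz) → ∃w (yR³w ∧ z = w)).

∀x ∀y ∀z ((xR²y ∧ xRz) → ∃w (yR³w ∧ z = w))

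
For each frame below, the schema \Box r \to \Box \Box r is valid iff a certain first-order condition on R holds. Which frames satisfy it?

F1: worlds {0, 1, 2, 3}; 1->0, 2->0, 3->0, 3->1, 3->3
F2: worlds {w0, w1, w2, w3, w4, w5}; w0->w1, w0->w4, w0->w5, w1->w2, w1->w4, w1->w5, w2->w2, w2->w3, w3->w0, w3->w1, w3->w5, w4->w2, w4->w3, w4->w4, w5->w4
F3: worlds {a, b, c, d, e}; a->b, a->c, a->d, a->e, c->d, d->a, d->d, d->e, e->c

Frame correspondent (Sahlqvist): \forall x \forall y \forall z (Rxy \wedge Ryz \to Rxz) — i.e. transitivity.
F1: satisfies the condition.
F2: fails — Rw1w2 and Rw2w3 but not Rw1w3.
F3: fails — Rde and Rec but not Rdc.
Valid on: F1.

F1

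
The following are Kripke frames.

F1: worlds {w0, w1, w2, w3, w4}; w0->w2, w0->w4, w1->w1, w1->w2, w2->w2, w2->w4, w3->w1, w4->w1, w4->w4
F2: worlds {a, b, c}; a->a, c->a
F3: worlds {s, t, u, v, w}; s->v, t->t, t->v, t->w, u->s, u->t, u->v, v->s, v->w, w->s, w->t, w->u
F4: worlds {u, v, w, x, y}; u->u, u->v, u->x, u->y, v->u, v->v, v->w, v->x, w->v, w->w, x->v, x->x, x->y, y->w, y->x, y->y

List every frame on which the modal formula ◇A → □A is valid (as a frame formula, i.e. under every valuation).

This is the axiom for partial functionality; its first-order frame correspondent is ∀x ∀y ∀z (Rxy ∧ Rxz → y = z).
F1: fails — w0 sees both w2 and w4.
F2: satisfies the condition.
F3: fails — t sees both t and v.
F4: fails — u sees both u and v.
Valid on: F2.

F2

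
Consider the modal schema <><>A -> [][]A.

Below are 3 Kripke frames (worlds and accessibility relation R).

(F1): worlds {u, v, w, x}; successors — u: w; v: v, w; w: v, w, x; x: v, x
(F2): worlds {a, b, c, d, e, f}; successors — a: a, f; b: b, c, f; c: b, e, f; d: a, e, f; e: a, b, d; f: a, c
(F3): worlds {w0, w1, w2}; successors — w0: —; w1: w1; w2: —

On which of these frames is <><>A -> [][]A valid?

The schema corresponds to a generalized confluence (Geach) condition: forall x forall y forall z ((x R^2 y & x R^2 z) -> exists w (y = w & z = w)).
(F1): fails — uR²v, uR²w but v ≠ w.
(F2): fails — aR²a, aR²c but a ≠ c.
(F3): condition met.

(F3)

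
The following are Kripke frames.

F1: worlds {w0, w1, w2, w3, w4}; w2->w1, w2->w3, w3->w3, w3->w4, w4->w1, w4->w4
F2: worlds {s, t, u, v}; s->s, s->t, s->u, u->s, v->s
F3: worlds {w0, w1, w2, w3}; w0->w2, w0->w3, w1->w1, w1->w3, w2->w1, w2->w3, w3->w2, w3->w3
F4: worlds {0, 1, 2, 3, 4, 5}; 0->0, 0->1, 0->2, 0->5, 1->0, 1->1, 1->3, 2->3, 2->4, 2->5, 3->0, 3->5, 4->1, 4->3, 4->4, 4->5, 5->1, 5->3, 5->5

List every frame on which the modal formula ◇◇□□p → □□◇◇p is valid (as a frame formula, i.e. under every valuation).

Frame correspondent (Sahlqvist): ∀x ∀y ∀z ((xR²y ∧ xR²z) → ∃w (yR²w ∧ zR²w)) — i.e. a generalized confluence (Geach) condition.
F1: fails — w3R²w1, w3R²w1 but no w with w1R²w and w1R²w.
F2: fails — sR²s, sR²t but no w with sR²w and tR²w.
F3: ✓.
F4: ✓.

F3, F4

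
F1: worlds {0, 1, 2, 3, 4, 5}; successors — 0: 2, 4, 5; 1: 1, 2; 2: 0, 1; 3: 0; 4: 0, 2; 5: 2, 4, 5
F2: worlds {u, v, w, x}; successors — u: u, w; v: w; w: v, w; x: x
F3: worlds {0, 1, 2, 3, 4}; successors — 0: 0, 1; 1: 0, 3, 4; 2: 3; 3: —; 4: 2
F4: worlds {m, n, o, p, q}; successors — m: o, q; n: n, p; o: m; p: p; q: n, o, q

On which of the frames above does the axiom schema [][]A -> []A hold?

F2

The schema corresponds to density: forall x forall y (Rxy -> exists z (Rxz & Rzy)).
F1: fails — R20 but no z with R2z and Rz0.
F2: satisfies the condition.
F3: fails — R23 but no z with R2z and Rz3.
F4: fails — Rom but no z with Roz and Rzm.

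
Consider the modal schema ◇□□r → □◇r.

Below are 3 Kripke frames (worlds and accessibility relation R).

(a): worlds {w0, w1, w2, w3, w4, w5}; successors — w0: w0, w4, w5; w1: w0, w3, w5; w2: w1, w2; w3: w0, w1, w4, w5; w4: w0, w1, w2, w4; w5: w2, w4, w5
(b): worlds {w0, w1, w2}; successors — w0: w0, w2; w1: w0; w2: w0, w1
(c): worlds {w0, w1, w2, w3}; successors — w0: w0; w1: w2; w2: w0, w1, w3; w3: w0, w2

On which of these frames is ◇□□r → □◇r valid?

Frame correspondent (Sahlqvist): ∀x ∀y ∀z ((xRy ∧ xRz) → ∃w (yR²w ∧ zRw)) — i.e. a generalized confluence (Geach) condition.
(a): holds.
(b): holds.
(c): fails — w2Rw0, w2Rw1 but no w with w0R²w and w1Rw.
Valid on: (a), (b).

(a), (b)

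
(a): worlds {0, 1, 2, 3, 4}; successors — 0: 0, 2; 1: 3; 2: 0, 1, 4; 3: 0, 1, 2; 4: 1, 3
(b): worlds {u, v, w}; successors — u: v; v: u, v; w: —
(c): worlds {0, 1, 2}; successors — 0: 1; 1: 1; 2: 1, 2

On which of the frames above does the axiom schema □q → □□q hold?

(c)

The schema corresponds to transitivity: ∀x ∀y ∀z (Rxy ∧ Ryz → Rxz).
(a): fails — R32 and R24 but not R34.
(b): fails — Ruv and Rvu but not Ruu.
(c): holds.
Valid on: (c).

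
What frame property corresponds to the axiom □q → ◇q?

seriality: ∀x ∃y Rxy

Suppose □q→◇q is valid. At any x set V(q)=W. Then □q at x, so ◇q at x, so x has a successor.
Conversely, any frame satisfying ∀x ∃y Rxy validates the schema.
So the correspondent is seriality.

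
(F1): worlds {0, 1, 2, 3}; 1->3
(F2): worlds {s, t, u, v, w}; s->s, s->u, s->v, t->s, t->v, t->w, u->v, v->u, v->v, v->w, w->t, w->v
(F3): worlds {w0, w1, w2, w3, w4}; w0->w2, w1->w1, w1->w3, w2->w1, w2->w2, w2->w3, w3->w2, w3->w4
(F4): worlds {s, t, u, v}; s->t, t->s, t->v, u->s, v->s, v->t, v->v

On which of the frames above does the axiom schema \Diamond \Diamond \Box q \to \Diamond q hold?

The schema corresponds to a generalized confluence (Geach) condition: \forall x \forall y (x R^2 y \to \exists w (yRw \wedge xRw)).
(F1): ✓.
(F2): ✓.
(F3): fails — w0R²w1 but no w with w1Rw and w0Rw.
(F4): fails — tR²s but no w with sRw and tRw.
Valid on: (F1), (F2).

(F1), (F2)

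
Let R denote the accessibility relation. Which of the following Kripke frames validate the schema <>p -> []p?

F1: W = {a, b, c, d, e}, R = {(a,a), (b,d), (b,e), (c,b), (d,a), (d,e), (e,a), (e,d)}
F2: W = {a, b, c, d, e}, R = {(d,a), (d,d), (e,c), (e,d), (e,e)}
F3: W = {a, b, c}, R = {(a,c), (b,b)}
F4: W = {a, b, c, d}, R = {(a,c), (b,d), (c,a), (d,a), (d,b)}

F3

The schema corresponds to partial functionality: forall x forall y forall z (Rxy & Rxz -> y = z).
F1: fails — b sees both d and e.
F2: fails — d sees both a and d.
F3: satisfies the condition.
F4: fails — d sees both a and b.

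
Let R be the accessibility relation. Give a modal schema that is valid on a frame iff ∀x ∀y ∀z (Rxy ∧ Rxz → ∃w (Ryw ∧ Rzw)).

◇□s → □◇s

The condition is convergence. The .2 schema ◇□s → □◇s defines it.
Suppose ◇□s→□◇s is valid. Take Rxy, Rxz and set V(s)={w : Ryw}. Then □s at y so ◇□s at x, so □◇s at x, so ◇s at z, giving w with Rzw and Ryw.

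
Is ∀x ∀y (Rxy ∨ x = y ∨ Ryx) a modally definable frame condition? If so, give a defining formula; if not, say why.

No — not modally definable

Modal frame validity is preserved under disjoint unions.
Take 3 disjoint single-world reflexive frames: each is trivially connected, but their disjoint union has 3 worlds with no edge between distinct components, so it is not connected.
So the class is not modally definable.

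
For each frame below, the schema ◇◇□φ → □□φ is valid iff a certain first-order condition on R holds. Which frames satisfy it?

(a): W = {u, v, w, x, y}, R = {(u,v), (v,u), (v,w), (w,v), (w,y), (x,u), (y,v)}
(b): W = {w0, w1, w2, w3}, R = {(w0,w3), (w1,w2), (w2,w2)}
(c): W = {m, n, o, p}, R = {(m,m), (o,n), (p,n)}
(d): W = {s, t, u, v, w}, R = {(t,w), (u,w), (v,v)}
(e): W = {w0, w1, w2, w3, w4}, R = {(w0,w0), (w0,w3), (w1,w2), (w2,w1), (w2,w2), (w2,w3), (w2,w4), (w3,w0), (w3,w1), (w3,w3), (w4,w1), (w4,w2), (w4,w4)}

(b), (c), (d)

This is the axiom for a generalized confluence (Geach) condition; its first-order frame correspondent is ∀x ∀y ∀z ((xR²y ∧ xR²z) → ∃w (yRw ∧ z = w)).
(a): fails — uR²u, uR²u but no t with uRt and u=t.
(b): condition met.
(c): condition met.
(d): condition met.
(e): fails — w0R²w0, w0R²w1 but no w with w0Rw and w1=w.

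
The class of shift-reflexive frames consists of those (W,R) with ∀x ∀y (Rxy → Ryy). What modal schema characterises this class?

□(□q → q)

This is shift-reflexivity; the standard corresponding axiom is T□: □(□q → q).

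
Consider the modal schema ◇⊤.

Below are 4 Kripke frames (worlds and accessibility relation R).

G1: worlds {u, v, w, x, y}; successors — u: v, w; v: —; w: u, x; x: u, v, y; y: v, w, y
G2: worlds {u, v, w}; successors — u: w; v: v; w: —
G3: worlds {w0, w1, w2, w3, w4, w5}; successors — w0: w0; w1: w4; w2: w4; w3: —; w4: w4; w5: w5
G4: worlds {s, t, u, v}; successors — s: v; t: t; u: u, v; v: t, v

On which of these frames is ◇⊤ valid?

The schema corresponds to seriality: ∀x ∃y Rxy.
G1: fails — world v has no successor.
G2: fails — world w has no successor.
G3: fails — world w3 has no successor.
G4: satisfies the condition.

G4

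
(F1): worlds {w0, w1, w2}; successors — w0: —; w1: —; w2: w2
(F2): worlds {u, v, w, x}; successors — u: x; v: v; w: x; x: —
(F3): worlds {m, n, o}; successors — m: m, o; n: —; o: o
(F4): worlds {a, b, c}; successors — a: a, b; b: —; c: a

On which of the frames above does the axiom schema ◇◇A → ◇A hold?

(F1), (F2), (F3)

The schema corresponds to transitivity: ∀x ∀y ∀z (Rxy ∧ Ryz → Rxz).
(F1): satisfies the condition.
(F2): satisfies the condition.
(F3): satisfies the condition.
(F4): fails — Rca and Rab but not Rcb.
Valid on: (F1), (F2), (F3).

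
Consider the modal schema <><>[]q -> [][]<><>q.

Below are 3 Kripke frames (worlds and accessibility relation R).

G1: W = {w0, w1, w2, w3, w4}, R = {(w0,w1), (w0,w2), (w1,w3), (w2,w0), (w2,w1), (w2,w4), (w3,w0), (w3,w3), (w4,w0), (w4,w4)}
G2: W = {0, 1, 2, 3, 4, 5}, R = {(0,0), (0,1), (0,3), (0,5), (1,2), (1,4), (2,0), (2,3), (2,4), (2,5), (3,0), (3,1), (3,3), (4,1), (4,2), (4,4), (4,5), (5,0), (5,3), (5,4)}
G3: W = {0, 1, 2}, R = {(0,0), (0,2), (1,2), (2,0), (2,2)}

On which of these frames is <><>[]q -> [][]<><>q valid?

G2, G3

This is the axiom for a generalized confluence (Geach) condition; its first-order frame correspondent is forall x forall y forall z ((x R^2 y & x R^2 z) -> exists w (yRw & z R^2 w)).
G1: fails — w0R²w0, w0R²w1 but no w with w0Rw and w1R²w.
G2: ✓.
G3: ✓.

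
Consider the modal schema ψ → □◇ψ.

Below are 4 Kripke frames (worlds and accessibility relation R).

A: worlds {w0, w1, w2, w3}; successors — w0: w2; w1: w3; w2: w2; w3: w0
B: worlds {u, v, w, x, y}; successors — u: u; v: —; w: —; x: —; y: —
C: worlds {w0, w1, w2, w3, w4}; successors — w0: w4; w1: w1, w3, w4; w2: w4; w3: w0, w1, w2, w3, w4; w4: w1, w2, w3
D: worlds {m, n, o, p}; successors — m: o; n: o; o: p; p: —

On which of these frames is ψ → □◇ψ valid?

The schema corresponds to symmetry: ∀x ∀y (Rxy → Ryx).
A: fails — Rw0w2 but not Rw2w0.
B: satisfies the condition.
C: fails — Rw0w4 but not Rw4w0.
D: fails — Rno but not Ron.

B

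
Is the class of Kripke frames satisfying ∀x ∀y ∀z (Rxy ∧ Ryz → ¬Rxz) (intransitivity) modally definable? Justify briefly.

Modal frame validity is preserved under surjective bounded morphisms.
The 5-cycle (worlds 0,1,2,3,4 with 0→1→2→3→4→0) is intransitive. Mapping every world to a single reflexive point • is a surjective bounded morphism; the reflexive point is not intransitive (R••∧R•• but R••).
So no modal formula (or set of formulas) defines exactly the intransitive frames.

No — not modally definable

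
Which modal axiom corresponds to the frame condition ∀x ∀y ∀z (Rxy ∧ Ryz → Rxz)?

□ψ → □□ψ

This is transitivity; the standard corresponding axiom is 4: □ψ → □□ψ.
Suppose □ψ→□□ψ is valid. Take Rxy, Ryz and set V(ψ)={w : Rxw}. Then □ψ at x, so □□ψ at x, so □ψ at y, so ψ at z, i.e. Rxz.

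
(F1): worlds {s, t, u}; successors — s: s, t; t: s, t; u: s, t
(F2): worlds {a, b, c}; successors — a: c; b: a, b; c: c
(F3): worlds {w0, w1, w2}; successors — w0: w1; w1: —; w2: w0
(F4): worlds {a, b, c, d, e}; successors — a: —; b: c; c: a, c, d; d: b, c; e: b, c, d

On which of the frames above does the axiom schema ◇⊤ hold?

Frame correspondent (Sahlqvist): ∀x ∃y Rxy — i.e. seriality.
(F1): condition met.
(F2): condition met.
(F3): fails — world w1 has no successor.
(F4): fails — world a has no successor.
Valid on: (F1), (F2).

(F1), (F2)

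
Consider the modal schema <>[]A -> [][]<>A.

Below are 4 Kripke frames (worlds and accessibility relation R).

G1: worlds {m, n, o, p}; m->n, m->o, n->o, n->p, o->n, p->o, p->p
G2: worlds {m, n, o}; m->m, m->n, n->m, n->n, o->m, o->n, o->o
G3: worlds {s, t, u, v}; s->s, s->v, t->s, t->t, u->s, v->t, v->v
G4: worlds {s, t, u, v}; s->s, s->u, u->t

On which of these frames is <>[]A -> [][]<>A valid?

The schema corresponds to a generalized confluence (Geach) condition: forall x forall y forall z ((xRy & x R^2 z) -> exists w (yRw & zRw)).
G1: fails — mRn, mR²o but no w with nRw and oRw.
G2: condition met.
G3: condition met.
G4: fails — sRs, sR²t but no w with sRw and tRw.
Valid on: G2, G3.

G2, G3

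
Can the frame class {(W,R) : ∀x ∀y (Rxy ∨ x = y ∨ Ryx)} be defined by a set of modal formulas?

If a class were modally definable it would be closed under disjoint unions (Goldblatt–Thomason).
Take 3 disjoint single-world reflexive frames: each is trivially connected, but their disjoint union has 3 worlds with no edge between distinct components, so it is not connected.
So no modal formula (or set of formulas) defines exactly the connected frames.

No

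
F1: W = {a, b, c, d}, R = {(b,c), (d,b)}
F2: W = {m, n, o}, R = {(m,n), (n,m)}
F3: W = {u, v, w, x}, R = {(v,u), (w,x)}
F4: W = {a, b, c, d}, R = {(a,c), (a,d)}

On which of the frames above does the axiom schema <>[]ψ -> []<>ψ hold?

F2

The schema corresponds to convergence: forall x forall y forall z (Rxy & Rxz -> exists w (Ryw & Rzw)).
F1: fails — Rbc and Rbc but c and c have no common successor.
F2: ✓.
F3: fails — Rvu and Rvu but u and u have no common successor.
F4: fails — Rac and Rac but c and c have no common successor.
Valid on: F2.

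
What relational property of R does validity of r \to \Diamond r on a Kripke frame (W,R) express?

reflexivity: \forall x Rxx

This is a form of the T axiom.
Its frame correspondent is reflexivity — \forall x Rxx.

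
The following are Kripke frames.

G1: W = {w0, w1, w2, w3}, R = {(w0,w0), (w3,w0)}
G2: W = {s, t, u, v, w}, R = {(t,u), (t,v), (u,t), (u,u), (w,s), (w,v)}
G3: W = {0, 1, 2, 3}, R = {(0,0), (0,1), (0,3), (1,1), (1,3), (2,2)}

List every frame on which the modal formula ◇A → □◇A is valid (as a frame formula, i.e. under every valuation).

This is the axiom for the Euclidean property; its first-order frame correspondent is ∀x ∀y ∀z (Rxy ∧ Rxz → Ryz).
G1: holds.
G2: fails — Rtv and Rtv but not Rvv.
G3: fails — R01 and R00 but not R10.
Valid on: G1.

G1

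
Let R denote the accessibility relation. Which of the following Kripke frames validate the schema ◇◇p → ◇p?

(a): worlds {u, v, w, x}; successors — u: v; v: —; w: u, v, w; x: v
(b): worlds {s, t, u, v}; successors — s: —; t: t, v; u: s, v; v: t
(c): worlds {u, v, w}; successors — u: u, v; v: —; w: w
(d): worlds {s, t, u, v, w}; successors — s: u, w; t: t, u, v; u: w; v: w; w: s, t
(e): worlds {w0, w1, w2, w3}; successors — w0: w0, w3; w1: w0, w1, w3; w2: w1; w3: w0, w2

(a), (c)

Frame correspondent (Sahlqvist): ∀x ∀y ∀z (Rxy ∧ Ryz → Rxz) — i.e. transitivity.
(a): satisfies the condition.
(b): fails — Ruv and Rvt but not Rut.
(c): satisfies the condition.
(d): fails — Rwt and Rtv but not Rwv.
(e): fails — Rw3w2 and Rw2w1 but not Rw3w1.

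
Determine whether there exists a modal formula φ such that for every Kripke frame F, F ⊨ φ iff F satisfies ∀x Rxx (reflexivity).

Yes, by □q → q

Yes: it is reflexivity, defined by the T schema □q → q.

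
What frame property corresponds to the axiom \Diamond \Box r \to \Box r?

The Euclidean property

This schema is equivalent to the 5 axiom ◇r → □◇r.
Its frame correspondent is the Euclidean property — \forall x \forall y \forall z (Rxy \wedge Rxz \to Ryz).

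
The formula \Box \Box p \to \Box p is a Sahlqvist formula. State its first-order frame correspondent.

Suppose □□p→□p is valid. Take Rxy and set V(p)={w : xR²w}. Then □□p at x, so □p at x, so p at y, i.e. ∃z(Rxz∧Rzy).
The converse is a direct semantic check.
So the correspondent is density.

density: \forall x \forall y (Rxy \to \exists z (Rxz \wedge Rzy))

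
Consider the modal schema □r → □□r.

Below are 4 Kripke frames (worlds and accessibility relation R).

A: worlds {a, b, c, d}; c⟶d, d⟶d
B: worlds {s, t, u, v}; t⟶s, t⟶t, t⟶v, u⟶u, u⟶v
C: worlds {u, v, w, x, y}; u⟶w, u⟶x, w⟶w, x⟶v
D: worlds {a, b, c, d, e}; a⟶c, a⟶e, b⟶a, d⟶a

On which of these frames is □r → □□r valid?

A, B

The schema corresponds to transitivity: ∀x ∀y ∀z (Rxy ∧ Ryz → Rxz).
A: holds.
B: holds.
C: fails — Rux and Rxv but not Ruv.
D: fails — Rba and Rac but not Rbc.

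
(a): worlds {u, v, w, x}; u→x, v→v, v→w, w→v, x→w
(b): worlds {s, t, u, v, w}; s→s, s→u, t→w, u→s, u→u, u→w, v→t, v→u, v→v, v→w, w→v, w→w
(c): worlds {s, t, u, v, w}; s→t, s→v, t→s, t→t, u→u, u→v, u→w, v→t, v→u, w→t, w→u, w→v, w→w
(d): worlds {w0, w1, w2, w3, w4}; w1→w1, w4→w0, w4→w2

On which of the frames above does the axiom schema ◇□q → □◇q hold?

(a)

This is the axiom for convergence; its first-order frame correspondent is ∀x ∀y ∀z (Rxy ∧ Rxz → ∃w (Ryw ∧ Rzw)).
(a): condition met.
(b): fails — Ruw and Rus but w and s have no common successor.
(c): fails — Rvt and Rvu but t and u have no common successor.
(d): fails — Rw4w0 and Rw4w0 but w0 and w0 have no common successor.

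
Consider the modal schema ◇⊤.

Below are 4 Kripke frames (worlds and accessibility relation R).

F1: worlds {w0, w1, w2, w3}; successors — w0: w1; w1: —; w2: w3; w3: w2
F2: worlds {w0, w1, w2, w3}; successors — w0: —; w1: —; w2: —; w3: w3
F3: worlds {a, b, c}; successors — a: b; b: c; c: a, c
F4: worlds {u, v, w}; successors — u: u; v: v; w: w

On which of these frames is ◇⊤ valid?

Frame correspondent (Sahlqvist): ∀x ∃y Rxy — i.e. seriality.
F1: fails — world w1 has no successor.
F2: fails — world w0 has no successor.
F3: ✓.
F4: ✓.

F3, F4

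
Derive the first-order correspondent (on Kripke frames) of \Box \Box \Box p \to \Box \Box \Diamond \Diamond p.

This is a Sahlqvist (Geach-type) schema ◇^0□^3p → □^2◇^2p.
Minimal-valuation argument: fix x; take any y with xR^0y and any z with xR^2z. Set V(p) to the set of worlds R-reachable from y in exactly 3 steps. Then □^3p holds at y, so the antecedent holds at x; validity forces ◇^2p at z, giving a w with zR^2w and yR^3w.
First-order correspondent: \forall x \forall z (x R^2 z \to \exists w (x R^3 w \wedge z R^2 w)).

\forall x \forall z (x R^2 z \to \exists w (x R^3 w \wedge z R^2 w))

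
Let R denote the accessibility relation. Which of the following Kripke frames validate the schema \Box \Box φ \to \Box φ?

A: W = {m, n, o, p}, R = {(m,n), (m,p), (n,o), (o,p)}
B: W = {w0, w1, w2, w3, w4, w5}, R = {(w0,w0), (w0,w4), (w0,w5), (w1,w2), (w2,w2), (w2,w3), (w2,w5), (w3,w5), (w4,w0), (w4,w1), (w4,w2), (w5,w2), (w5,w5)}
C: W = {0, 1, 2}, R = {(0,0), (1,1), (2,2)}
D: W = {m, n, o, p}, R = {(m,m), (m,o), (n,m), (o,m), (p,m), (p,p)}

C, D

The schema corresponds to density: \forall x \forall y (Rxy \to \exists z (Rxz \wedge Rzy)).
A: fails — Rno but no z with Rnz and Rzo.
B: fails — Rw4w1 but no z with Rw4z and Rzw1.
C: condition met.
D: condition met.
Valid on: C, D.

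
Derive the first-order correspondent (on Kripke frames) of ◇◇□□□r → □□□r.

∀x ∀y ∀z ((xR²y ∧ xR³z) → ∃w (yR³w ∧ z = w))

This is a Sahlqvist (Geach-type) schema ◇^2□^3r → □^3◇^0r.
First-order correspondent: ∀x ∀y ∀z ((xR²y ∧ xR³z) → ∃w (yR³w ∧ z = w)).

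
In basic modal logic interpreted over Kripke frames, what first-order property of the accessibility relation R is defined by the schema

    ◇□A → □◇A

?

This is the .2 axiom.
Its frame correspondent is convergence — ∀x ∀y ∀z (Rxy ∧ Rxz → ∃w (Ryw ∧ Rzw)).

Convergence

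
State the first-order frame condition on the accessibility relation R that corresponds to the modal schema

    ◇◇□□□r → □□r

∀x ∀y ∀z ((xR²y ∧ xR²z) → ∃w (yR³w ∧ z = w))

This is a Sahlqvist (Geach-type) schema ◇^2□^3r → □^2◇^0r.
First-order correspondent: ∀x ∀y ∀z ((xR²y ∧ xR²z) → ∃w (yR³w ∧ z = w)).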